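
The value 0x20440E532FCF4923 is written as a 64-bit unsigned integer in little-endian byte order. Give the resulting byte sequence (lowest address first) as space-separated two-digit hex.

Split into bytes (most-significant first): 20 44 0E 53 2F CF 49 23.
Little-endian stores the least-significant byte at the lowest address.
So at ascending addresses the bytes are 23 49 CF 2F 53 0E 44 20.

23 49 CF 2F 53 0E 44 20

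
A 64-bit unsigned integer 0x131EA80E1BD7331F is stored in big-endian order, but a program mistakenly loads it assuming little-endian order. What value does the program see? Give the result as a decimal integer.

Stored big-endian, the bytes at ascending addresses are 13 1E A8 0E 1B D7 33 1F.
Read back as little-endian, the first byte is least significant, giving 0x1F33D71B0EA81E13.
0x1F33D71B0EA81E13 = 2248377150197997075.

2248377150197997075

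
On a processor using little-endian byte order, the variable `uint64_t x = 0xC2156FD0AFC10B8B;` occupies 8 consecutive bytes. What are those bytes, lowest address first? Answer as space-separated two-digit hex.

Split into bytes (most-significant first): C2 15 6F D0 AF C1 0B 8B.
Little-endian: lowest address holds the least-significant byte.
So at ascending addresses the bytes are 8B 0B C1 AF D0 6F 15 C2.

8B 0B C1 AF D0 6F 15 C2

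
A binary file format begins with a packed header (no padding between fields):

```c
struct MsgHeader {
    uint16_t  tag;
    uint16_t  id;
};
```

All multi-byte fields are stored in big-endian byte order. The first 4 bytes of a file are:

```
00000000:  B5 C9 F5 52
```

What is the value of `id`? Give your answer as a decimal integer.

62802

`id` follows `tag` (2 bytes), so it starts at byte offset 2 and occupies 2 bytes.
Bytes at offsets 2..3: F5 52.
Big-endian: lowest address holds the most-significant byte.
The bytes are already most-significant first: 0xF552.
0xF552 = 62802.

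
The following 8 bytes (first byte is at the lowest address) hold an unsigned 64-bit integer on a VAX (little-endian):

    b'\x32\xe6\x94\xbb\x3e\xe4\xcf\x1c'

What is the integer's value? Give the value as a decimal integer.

2076128911327290930

Little-endian stores the least-significant byte at the lowest address.
Reassemble most-significant byte first: 1C CF E4 3E BB 94 E6 32 → 0x1CCFE43EBB94E632.
0x1CCFE43EBB94E632 = 2076128911327290930.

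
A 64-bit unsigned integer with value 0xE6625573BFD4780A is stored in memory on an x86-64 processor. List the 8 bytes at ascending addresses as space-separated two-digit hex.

0A 78 D4 BF 73 55 62 E6

Split into bytes (most-significant first): E6 62 55 73 BF D4 78 0A.
Little-endian: lowest address holds the least-significant byte.
So at ascending addresses the bytes are 0A 78 D4 BF 73 55 62 E6.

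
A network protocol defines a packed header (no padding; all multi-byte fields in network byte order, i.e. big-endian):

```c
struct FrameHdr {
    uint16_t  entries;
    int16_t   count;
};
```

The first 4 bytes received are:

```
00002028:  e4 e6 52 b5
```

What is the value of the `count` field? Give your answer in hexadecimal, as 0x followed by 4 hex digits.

0x52B5

`count` follows `entries` (2 bytes), so it starts at byte offset 2 and occupies 2 bytes.
Bytes at offsets 2..3: 52 B5.
In big-endian order the high byte comes first in memory.
The bytes are already most-significant first: 0x52B5.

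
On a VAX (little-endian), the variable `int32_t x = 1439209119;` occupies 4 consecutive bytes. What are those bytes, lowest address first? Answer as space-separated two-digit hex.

9F 96 C8 55

1439209119 in hexadecimal, padded to 32 bits, is 0x55C8969F.
Split into bytes (most-significant first): 55 C8 96 9F.
Little-endian stores the least-significant byte at the lowest address.
So at ascending addresses the bytes are 9F 96 C8 55.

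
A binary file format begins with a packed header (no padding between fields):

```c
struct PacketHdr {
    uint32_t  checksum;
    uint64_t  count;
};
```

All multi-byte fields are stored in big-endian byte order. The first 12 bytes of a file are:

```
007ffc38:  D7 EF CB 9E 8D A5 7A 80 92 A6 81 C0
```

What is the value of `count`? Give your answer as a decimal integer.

`count` follows `checksum` (4 bytes), so it starts at byte offset 4 and occupies 8 bytes.
Bytes at offsets 4..11: 8D A5 7A 80 92 A6 81 C0.
Big-endian: lowest address holds the most-significant byte.
The bytes are already most-significant first: 0x8DA57A8092A681C0.
0x8DA57A8092A681C0 = 10206698823139885504.

10206698823139885504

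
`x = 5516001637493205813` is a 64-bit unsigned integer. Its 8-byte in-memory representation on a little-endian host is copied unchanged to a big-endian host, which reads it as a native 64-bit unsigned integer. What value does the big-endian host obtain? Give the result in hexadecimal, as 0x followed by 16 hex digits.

0x356B41A743C68C4C

5516001637493205813 in 64-bit hexadecimal is 0x4C8CC643A7416B35.
Stored little-endian, the bytes at ascending addresses are 35 6B 41 A7 43 C6 8C 4C.
Read back as big-endian, the last byte is least significant, giving 0x356B41A743C68C4C.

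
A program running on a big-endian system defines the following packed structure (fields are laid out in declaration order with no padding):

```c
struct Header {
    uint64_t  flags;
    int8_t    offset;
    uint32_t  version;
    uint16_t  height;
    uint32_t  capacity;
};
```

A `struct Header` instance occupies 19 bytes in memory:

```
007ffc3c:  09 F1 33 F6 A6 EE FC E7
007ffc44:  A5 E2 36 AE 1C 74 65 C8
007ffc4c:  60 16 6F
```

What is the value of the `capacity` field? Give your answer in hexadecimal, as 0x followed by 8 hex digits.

0xC860166F

`capacity` follows `flags` (8 B), `offset` (1 B), `version` (4 B), `height` (2 B), so it starts at offset 8 + 1 + 4 + 2 = 15 and occupies 4 bytes.
Bytes at offsets 15..18: C8 60 16 6F.
Big-endian stores the most-significant byte at the lowest address.
The bytes are already most-significant first: 0xC860166F.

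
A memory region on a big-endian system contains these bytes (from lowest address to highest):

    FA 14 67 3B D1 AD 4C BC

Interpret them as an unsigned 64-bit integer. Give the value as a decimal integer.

18020141515634724028

Big-endian: lowest address holds the most-significant byte.
The bytes are already most-significant first: 0xFA14673BD1AD4CBC.
0xFA14673BD1AD4CBC = 18020141515634724028.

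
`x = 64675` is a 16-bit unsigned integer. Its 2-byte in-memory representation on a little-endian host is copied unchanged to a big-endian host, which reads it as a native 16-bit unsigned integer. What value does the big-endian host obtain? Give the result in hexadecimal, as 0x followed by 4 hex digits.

0xA3FC

64675 in 16-bit hexadecimal is 0xFCA3.
Stored little-endian, the bytes at ascending addresses are A3 FC.
Read back as big-endian, the last byte is least significant, giving 0xA3FC.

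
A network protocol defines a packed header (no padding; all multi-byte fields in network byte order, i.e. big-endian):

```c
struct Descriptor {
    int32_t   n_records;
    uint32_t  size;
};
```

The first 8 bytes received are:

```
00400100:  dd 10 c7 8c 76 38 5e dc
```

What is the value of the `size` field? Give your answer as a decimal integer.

1983405788

`size` follows `n_records` (4 bytes), so it starts at byte offset 4 and occupies 4 bytes.
Bytes at offsets 4..7: 76 38 5E DC.
In big-endian order the high byte comes first in memory.
The bytes are already most-significant first: 0x76385EDC.
0x76385EDC = 1983405788.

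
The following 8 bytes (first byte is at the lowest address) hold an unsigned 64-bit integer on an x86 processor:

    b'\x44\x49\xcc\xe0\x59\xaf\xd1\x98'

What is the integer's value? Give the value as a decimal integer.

11011775364456008004

Little-endian stores the least-significant byte at the lowest address.
Reassemble most-significant byte first: 98 D1 AF 59 E0 CC 49 44 → 0x98D1AF59E0CC4944.
0x98D1AF59E0CC4944 = 11011775364456008004.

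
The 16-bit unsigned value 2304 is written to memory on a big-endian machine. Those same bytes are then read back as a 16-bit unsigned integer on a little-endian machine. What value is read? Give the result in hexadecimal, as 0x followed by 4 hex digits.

0x0009

2304 in 16-bit hexadecimal is 0x0900.
Stored big-endian, the bytes at ascending addresses are 09 00.
Read back as little-endian, the first byte is least significant, giving 0x0009.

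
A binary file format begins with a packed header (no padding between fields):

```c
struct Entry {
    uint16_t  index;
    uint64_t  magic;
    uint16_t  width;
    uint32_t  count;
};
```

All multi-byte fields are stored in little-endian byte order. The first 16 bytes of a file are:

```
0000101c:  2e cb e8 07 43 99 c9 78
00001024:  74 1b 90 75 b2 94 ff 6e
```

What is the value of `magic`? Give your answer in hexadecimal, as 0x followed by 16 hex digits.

`magic` follows `index` (2 bytes), so it starts at byte offset 2 and occupies 8 bytes.
Bytes at offsets 2..9: E8 07 43 99 C9 78 74 1B.
Little-endian stores the least-significant byte at the lowest address.
Reassemble most-significant byte first: 1B 74 78 C9 99 43 07 E8 → 0x1B7478C9994307E8.

0x1B7478C9994307E8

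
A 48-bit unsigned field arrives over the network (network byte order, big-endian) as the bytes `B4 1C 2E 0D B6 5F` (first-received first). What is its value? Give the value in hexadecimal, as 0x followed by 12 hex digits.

In big-endian order the high byte comes first in memory.
The bytes are already most-significant first: 0xB41C2E0DB65F.

0xB41C2E0DB65F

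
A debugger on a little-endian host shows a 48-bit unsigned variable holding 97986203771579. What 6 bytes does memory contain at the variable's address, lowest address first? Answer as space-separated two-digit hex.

97986203771579 in hexadecimal, padded to 48 bits, is 0x591E30DE62BB.
Split into bytes (most-significant first): 59 1E 30 DE 62 BB.
In little-endian order the low byte comes first in memory.
So at ascending addresses the bytes are BB 62 DE 30 1E 59.

BB 62 DE 30 1E 59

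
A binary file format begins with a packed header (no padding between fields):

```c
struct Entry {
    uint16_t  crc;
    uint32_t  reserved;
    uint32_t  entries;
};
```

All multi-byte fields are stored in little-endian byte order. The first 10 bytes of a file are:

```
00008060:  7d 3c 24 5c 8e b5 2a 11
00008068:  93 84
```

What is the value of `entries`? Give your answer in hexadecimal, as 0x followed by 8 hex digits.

0x8493112A

`entries` follows `crc` (2 B), `reserved` (4 B), so it starts at offset 2 + 4 = 6 and occupies 4 bytes.
Bytes at offsets 6..9: 2A 11 93 84.
In little-endian order the low byte comes first in memory.
Reassemble most-significant byte first: 84 93 11 2A → 0x8493112A.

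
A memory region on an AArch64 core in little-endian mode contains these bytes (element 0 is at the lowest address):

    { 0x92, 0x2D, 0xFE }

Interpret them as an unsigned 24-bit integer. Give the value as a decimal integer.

In little-endian order the low byte comes first in memory.
Reassemble most-significant byte first: FE 2D 92 → 0xFE2D92.
0xFE2D92 = 16657810.

16657810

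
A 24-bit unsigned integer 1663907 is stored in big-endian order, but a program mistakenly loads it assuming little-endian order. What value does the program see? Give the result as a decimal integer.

10707737

1663907 in 24-bit hexadecimal is 0x1963A3.
Stored big-endian, the bytes at ascending addresses are 19 63 A3.
Read back as little-endian, the first byte is least significant, giving 0xA36319.
0xA36319 = 10707737.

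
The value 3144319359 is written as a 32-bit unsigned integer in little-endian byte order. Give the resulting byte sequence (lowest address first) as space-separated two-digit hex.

3144319359 in hexadecimal, padded to 32 bits, is 0xBB6A817F.
Split into bytes (most-significant first): BB 6A 81 7F.
Little-endian: lowest address holds the least-significant byte.
So at ascending addresses the bytes are 7F 81 6A BB.

7F 81 6A BB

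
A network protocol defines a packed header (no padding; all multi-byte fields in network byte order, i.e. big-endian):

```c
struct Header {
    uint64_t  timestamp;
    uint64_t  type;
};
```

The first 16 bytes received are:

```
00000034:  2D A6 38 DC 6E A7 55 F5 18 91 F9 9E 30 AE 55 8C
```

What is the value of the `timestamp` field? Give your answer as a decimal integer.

3289379097241146869

`timestamp` is the first field, at byte offset 0, occupying 8 bytes.
Bytes at offsets 0..7: 2D A6 38 DC 6E A7 55 F5.
Big-endian: lowest address holds the most-significant byte.
The bytes are already most-significant first: 0x2DA638DC6EA755F5.
0x2DA638DC6EA755F5 = 3289379097241146869.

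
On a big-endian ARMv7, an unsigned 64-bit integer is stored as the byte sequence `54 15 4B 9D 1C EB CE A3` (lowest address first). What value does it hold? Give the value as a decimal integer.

6058832011864034979

Big-endian stores the most-significant byte at the lowest address.
The bytes are already most-significant first: 0x54154B9D1CEBCEA3.
0x54154B9D1CEBCEA3 = 6058832011864034979.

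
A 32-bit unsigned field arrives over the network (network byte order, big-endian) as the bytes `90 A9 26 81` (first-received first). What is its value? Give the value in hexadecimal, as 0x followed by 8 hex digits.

0x90A92681

In big-endian order the high byte comes first in memory.
The bytes are already most-significant first: 0x90A92681.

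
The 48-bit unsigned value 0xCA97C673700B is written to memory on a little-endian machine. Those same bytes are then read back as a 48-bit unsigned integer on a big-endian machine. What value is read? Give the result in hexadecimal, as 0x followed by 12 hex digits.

Stored little-endian, the bytes at ascending addresses are 0B 70 73 C6 97 CA.
Read back as big-endian, the last byte is least significant, giving 0x0B7073C697CA.

0x0B7073C697CA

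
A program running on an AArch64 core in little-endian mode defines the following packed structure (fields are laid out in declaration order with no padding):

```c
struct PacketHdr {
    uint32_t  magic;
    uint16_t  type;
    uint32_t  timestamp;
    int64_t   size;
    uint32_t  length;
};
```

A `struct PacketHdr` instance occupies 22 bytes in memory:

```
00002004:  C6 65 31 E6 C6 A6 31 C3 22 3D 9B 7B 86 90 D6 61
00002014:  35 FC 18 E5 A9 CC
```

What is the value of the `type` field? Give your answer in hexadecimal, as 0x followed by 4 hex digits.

0xA6C6

`type` follows `magic` (4 bytes), so it starts at byte offset 4 and occupies 2 bytes.
Bytes at offsets 4..5: C6 A6.
Little-endian stores the least-significant byte at the lowest address.
Reassemble most-significant byte first: A6 C6 → 0xA6C6.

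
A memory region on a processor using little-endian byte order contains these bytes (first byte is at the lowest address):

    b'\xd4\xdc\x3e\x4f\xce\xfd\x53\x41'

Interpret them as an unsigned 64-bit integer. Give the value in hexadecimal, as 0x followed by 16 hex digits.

Little-endian: lowest address holds the least-significant byte.
Reassemble most-significant byte first: 41 53 FD CE 4F 3E DC D4 → 0x4153FDCE4F3EDCD4.

0x4153FDCE4F3EDCD4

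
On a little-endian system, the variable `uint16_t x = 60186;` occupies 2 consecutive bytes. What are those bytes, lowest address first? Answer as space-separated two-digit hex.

60186 in hexadecimal, padded to 16 bits, is 0xEB1A.
Split into bytes (most-significant first): EB 1A.
Little-endian: lowest address holds the least-significant byte.
So at ascending addresses the bytes are 1A EB.

1A EB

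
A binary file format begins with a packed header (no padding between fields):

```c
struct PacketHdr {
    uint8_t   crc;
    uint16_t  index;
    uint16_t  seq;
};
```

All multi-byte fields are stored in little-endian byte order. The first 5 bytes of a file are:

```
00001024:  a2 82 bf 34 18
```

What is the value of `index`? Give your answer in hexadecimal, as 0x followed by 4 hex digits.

`index` follows `crc` (1 byte), so it starts at byte offset 1 and occupies 2 bytes.
Bytes at offsets 1..2: 82 BF.
Little-endian: lowest address holds the least-significant byte.
Reassemble most-significant byte first: BF 82 → 0xBF82.

0xBF82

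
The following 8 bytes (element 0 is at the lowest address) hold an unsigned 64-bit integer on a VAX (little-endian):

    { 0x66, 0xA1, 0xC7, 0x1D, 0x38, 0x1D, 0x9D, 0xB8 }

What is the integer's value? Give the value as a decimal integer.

Little-endian: lowest address holds the least-significant byte.
Reassemble most-significant byte first: B8 9D 1D 38 1D C7 A1 66 → 0xB89D1D381DC7A166.
0xB89D1D381DC7A166 = 13302821001177309542.

13302821001177309542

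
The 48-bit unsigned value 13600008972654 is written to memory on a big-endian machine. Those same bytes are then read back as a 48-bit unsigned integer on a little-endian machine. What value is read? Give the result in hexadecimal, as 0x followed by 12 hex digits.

0x6E29B47F5E0C

13600008972654 in 48-bit hexadecimal is 0x0C5E7FB4296E.
Stored big-endian, the bytes at ascending addresses are 0C 5E 7F B4 29 6E.
Read back as little-endian, the first byte is least significant, giving 0x6E29B47F5E0C.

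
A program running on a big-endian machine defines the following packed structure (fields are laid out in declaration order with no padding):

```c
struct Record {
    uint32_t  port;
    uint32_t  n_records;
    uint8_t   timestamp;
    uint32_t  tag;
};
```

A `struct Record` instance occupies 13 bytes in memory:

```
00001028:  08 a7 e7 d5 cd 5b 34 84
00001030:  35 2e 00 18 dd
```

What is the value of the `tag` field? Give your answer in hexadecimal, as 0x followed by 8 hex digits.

`tag` follows `port` (4 B), `n_records` (4 B), `timestamp` (1 B), so it starts at offset 4 + 4 + 1 = 9 and occupies 4 bytes.
Bytes at offsets 9..12: 2E 00 18 DD.
In big-endian order the high byte comes first in memory.
The bytes are already most-significant first: 0x2E0018DD.

0x2E0018DD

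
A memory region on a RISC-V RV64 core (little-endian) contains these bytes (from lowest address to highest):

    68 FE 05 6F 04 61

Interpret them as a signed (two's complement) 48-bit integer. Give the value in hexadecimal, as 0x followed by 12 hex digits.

In little-endian order the low byte comes first in memory.
Reassemble most-significant byte first: 61 04 6F 05 FE 68 → 0x61046F05FE68.

0x61046F05FE68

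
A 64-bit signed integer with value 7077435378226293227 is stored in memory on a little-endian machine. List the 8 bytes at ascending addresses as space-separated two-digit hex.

7077435378226293227 in hexadecimal, padded to 64 bits, is 0x623819FA87F5E9EB.
Split into bytes (most-significant first): 62 38 19 FA 87 F5 E9 EB.
In little-endian order the low byte comes first in memory.
So at ascending addresses the bytes are EB E9 F5 87 FA 19 38 62.

EB E9 F5 87 FA 19 38 62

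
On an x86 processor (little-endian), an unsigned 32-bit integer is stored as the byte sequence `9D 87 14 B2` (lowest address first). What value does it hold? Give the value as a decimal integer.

Little-endian stores the least-significant byte at the lowest address.
Reassemble most-significant byte first: B2 14 87 9D → 0xB214879D.
0xB214879D = 2987689885.

2987689885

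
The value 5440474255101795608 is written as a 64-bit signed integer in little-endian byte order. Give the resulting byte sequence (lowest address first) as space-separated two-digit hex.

5440474255101795608 in hexadecimal, padded to 64 bits, is 0x4B80728299001D18.
Split into bytes (most-significant first): 4B 80 72 82 99 00 1D 18.
In little-endian order the low byte comes first in memory.
So at ascending addresses the bytes are 18 1D 00 99 82 72 80 4B.

18 1D 00 99 82 72 80 4B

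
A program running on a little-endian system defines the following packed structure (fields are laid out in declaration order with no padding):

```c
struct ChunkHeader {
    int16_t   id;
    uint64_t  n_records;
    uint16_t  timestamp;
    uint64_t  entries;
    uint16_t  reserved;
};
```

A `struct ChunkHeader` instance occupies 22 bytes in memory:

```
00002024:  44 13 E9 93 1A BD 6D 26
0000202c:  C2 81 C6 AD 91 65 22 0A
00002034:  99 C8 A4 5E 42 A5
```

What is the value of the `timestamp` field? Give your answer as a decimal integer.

`timestamp` follows `id` (2 B), `n_records` (8 B), so it starts at offset 2 + 8 = 10 and occupies 2 bytes.
Bytes at offsets 10..11: C6 AD.
Little-endian: lowest address holds the least-significant byte.
Reassemble most-significant byte first: AD C6 → 0xADC6.
0xADC6 = 44486.

44486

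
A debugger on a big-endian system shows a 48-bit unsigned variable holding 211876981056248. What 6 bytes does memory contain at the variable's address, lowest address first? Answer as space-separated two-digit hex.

211876981056248 in hexadecimal, padded to 48 bits, is 0xC0B3743122F8.
Split into bytes (most-significant first): C0 B3 74 31 22 F8.
Big-endian stores the most-significant byte at the lowest address.
So the memory order matches the most-significant-first order: C0 B3 74 31 22 F8.

C0 B3 74 31 22 F8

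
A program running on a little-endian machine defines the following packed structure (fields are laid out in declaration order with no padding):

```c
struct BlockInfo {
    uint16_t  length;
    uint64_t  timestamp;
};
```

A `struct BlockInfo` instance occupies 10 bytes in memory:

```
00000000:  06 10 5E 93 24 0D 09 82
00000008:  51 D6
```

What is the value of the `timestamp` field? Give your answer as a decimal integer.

15443267572616958814

`timestamp` follows `length` (2 bytes), so it starts at byte offset 2 and occupies 8 bytes.
Bytes at offsets 2..9: 5E 93 24 0D 09 82 51 D6.
Little-endian: lowest address holds the least-significant byte.
Reassemble most-significant byte first: D6 51 82 09 0D 24 93 5E → 0xD65182090D24935E.
0xD65182090D24935E = 15443267572616958814.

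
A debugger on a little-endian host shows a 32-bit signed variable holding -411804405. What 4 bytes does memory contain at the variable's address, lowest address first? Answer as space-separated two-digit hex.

Two's complement of -411804405 in 32 bits: 411804405 = 0x188BA2F5; invert → 0xE7745D0A; add 1 → 0xE7745D0B.
Split into bytes (most-significant first): E7 74 5D 0B.
Little-endian: lowest address holds the least-significant byte.
So at ascending addresses the bytes are 0B 5D 74 E7.

0B 5D 74 E7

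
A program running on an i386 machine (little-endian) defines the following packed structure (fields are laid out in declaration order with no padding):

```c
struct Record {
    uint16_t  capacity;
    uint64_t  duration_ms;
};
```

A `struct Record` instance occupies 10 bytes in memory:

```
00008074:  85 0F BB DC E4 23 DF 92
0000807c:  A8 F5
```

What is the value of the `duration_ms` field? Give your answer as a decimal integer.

17701559822457298107

`duration_ms` follows `capacity` (2 bytes), so it starts at byte offset 2 and occupies 8 bytes.
Bytes at offsets 2..9: BB DC E4 23 DF 92 A8 F5.
Little-endian stores the least-significant byte at the lowest address.
Reassemble most-significant byte first: F5 A8 92 DF 23 E4 DC BB → 0xF5A892DF23E4DCBB.
0xF5A892DF23E4DCBB = 17701559822457298107.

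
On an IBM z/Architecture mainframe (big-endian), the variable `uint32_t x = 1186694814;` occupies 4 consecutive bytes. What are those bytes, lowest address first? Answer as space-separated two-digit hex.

1186694814 in hexadecimal, padded to 32 bits, is 0x46BB869E.
Split into bytes (most-significant first): 46 BB 86 9E.
In big-endian order the high byte comes first in memory.
So the memory order matches the most-significant-first order: 46 BB 86 9E.

46 BB 86 9E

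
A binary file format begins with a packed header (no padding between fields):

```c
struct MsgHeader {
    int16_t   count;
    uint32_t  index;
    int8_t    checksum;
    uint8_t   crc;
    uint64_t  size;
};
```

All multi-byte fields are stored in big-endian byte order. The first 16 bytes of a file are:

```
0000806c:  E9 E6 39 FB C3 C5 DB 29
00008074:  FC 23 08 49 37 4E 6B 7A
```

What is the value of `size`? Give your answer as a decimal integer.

18168374432296233850

`size` follows `count` (2 B), `index` (4 B), `checksum` (1 B), `crc` (1 B), so it starts at offset 2 + 4 + 1 + 1 = 8 and occupies 8 bytes.
Bytes at offsets 8..15: FC 23 08 49 37 4E 6B 7A.
Big-endian: lowest address holds the most-significant byte.
The bytes are already most-significant first: 0xFC230849374E6B7A.
0xFC230849374E6B7A = 18168374432296233850.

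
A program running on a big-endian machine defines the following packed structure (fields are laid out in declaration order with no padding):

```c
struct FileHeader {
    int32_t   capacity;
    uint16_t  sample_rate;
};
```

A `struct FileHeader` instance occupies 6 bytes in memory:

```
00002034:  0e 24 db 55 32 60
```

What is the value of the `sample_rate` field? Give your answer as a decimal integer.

`sample_rate` follows `capacity` (4 bytes), so it starts at byte offset 4 and occupies 2 bytes.
Bytes at offsets 4..5: 32 60.
In big-endian order the high byte comes first in memory.
The bytes are already most-significant first: 0x3260.
0x3260 = 12896.

12896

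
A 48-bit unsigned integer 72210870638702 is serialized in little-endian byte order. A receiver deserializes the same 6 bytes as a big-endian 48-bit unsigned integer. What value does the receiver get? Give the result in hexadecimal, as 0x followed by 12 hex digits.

72210870638702 in 48-bit hexadecimal is 0x41ACE74B186E.
Stored little-endian, the bytes at ascending addresses are 6E 18 4B E7 AC 41.
Read back as big-endian, the last byte is least significant, giving 0x6E184BE7AC41.

0x6E184BE7AC41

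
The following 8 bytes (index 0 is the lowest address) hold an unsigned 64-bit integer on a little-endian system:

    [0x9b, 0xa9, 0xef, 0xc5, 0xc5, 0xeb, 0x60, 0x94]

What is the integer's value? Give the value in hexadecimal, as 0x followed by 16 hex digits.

0x9460EBC5C5EFA99B

In little-endian order the low byte comes first in memory.
Reassemble most-significant byte first: 94 60 EB C5 C5 EF A9 9B → 0x9460EBC5C5EFA99B.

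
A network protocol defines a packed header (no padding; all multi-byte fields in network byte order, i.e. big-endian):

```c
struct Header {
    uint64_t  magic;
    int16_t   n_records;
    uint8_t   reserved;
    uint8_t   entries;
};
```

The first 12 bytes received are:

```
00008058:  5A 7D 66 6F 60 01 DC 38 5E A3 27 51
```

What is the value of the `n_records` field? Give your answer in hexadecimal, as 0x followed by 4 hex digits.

`n_records` follows `magic` (8 bytes), so it starts at byte offset 8 and occupies 2 bytes.
Bytes at offsets 8..9: 5E A3.
Big-endian: lowest address holds the most-significant byte.
The bytes are already most-significant first: 0x5EA3.

0x5EA3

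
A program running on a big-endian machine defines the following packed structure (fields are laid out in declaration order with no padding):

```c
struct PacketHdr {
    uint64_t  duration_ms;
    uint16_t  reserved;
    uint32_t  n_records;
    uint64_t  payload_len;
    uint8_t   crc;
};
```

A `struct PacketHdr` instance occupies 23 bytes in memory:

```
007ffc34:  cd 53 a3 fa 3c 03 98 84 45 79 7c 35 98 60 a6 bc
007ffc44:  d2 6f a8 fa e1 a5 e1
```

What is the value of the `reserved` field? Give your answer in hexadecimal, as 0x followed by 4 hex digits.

`reserved` follows `duration_ms` (8 bytes), so it starts at byte offset 8 and occupies 2 bytes.
Bytes at offsets 8..9: 45 79.
Big-endian stores the most-significant byte at the lowest address.
The bytes are already most-significant first: 0x4579.

0x4579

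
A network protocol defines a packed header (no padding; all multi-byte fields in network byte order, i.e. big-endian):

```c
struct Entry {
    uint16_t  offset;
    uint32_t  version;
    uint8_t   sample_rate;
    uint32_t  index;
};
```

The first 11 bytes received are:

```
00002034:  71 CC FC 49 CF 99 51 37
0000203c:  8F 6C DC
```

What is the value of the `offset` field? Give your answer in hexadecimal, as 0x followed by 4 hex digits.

`offset` is the first field, at byte offset 0, occupying 2 bytes.
Bytes at offsets 0..1: 71 CC.
In big-endian order the high byte comes first in memory.
The bytes are already most-significant first: 0x71CC.

0x71CC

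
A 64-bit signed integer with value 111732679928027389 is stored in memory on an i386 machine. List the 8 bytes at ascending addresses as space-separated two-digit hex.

111732679928027389 in hexadecimal, padded to 64 bits, is 0x018CF447C8E998FD.
Split into bytes (most-significant first): 01 8C F4 47 C8 E9 98 FD.
Little-endian: lowest address holds the least-significant byte.
So at ascending addresses the bytes are FD 98 E9 C8 47 F4 8C 01.

FD 98 E9 C8 47 F4 8C 01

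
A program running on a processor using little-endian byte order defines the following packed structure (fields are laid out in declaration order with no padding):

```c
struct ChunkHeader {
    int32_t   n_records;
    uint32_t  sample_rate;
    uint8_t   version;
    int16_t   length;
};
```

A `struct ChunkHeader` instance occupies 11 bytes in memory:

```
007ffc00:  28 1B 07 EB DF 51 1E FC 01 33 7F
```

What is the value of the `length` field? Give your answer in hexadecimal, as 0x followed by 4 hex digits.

`length` follows `n_records` (4 B), `sample_rate` (4 B), `version` (1 B), so it starts at offset 4 + 4 + 1 = 9 and occupies 2 bytes.
Bytes at offsets 9..10: 33 7F.
Little-endian stores the least-significant byte at the lowest address.
Reassemble most-significant byte first: 7F 33 → 0x7F33.

0x7F33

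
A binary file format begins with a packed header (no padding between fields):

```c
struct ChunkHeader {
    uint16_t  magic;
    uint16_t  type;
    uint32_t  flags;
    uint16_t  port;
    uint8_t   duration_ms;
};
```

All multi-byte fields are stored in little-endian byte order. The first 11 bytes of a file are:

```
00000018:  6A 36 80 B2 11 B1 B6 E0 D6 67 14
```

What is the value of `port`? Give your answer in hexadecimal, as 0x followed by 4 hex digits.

`port` follows `magic` (2 B), `type` (2 B), `flags` (4 B), so it starts at offset 2 + 2 + 4 = 8 and occupies 2 bytes.
Bytes at offsets 8..9: D6 67.
In little-endian order the low byte comes first in memory.
Reassemble most-significant byte first: 67 D6 → 0x67D6.

0x67D6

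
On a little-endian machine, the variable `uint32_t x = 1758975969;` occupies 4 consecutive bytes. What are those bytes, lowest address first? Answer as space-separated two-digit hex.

1758975969 in hexadecimal, padded to 32 bits, is 0x68D7D7E1.
Split into bytes (most-significant first): 68 D7 D7 E1.
Little-endian stores the least-significant byte at the lowest address.
So at ascending addresses the bytes are E1 D7 D7 68.

E1 D7 D7 68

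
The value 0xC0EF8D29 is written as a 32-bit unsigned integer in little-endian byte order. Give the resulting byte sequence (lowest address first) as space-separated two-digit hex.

Split into bytes (most-significant first): C0 EF 8D 29.
Little-endian: lowest address holds the least-significant byte.
So at ascending addresses the bytes are 29 8D EF C0.

29 8D EF C0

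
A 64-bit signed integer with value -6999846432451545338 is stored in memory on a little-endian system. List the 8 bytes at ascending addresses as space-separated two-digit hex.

06 B7 70 A7 C1 8C DB 9E

Two's complement of -6999846432451545338 in 64 bits: 6999846432451545338 = 0x6124733E588F48FA; invert → 0x9EDB8CC1A770B705; add 1 → 0x9EDB8CC1A770B706.
Split into bytes (most-significant first): 9E DB 8C C1 A7 70 B7 06.
In little-endian order the low byte comes first in memory.
So at ascending addresses the bytes are 06 B7 70 A7 C1 8C DB 9E.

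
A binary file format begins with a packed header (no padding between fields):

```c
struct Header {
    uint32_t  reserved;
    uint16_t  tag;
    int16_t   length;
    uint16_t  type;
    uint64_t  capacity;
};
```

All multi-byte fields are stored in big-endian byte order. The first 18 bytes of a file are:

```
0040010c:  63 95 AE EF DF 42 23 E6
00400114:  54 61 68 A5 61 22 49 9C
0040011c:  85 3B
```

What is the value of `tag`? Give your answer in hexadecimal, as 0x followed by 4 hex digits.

0xDF42

`tag` follows `reserved` (4 bytes), so it starts at byte offset 4 and occupies 2 bytes.
Bytes at offsets 4..5: DF 42.
Big-endian stores the most-significant byte at the lowest address.
The bytes are already most-significant first: 0xDF42.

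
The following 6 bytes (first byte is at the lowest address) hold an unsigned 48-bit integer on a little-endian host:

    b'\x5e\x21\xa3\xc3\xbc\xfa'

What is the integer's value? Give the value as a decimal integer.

Little-endian stores the least-significant byte at the lowest address.
Reassemble most-significant byte first: FA BC C3 A3 21 5E → 0xFABCC3A3215E.
0xFABCC3A3215E = 275688643043678.

275688643043678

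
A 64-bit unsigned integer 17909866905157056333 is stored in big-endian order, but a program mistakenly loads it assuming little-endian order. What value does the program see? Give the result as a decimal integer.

17909866905157056333 in 64-bit hexadecimal is 0xF88CA10F4869374D.
Stored big-endian, the bytes at ascending addresses are F8 8C A1 0F 48 69 37 4D.
Read back as little-endian, the first byte is least significant, giving 0x4D3769480FA18CF8.
0x4D3769480FA18CF8 = 5564031622860344568.

5564031622860344568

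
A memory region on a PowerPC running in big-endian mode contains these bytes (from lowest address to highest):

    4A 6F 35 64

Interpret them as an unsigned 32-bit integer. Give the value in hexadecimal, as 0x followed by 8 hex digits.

Big-endian: lowest address holds the most-significant byte.
The bytes are already most-significant first: 0x4A6F3564.

0x4A6F3564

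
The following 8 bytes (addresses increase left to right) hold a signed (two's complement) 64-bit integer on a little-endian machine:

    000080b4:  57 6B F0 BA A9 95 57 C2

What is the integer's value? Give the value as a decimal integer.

In little-endian order the low byte comes first in memory.
Reassemble most-significant byte first: C2 57 95 A9 BA F0 6B 57 → 0xC25795A9BAF06B57.
Top bit is set, so as a signed 64-bit value this is 0xC25795A9BAF06B57 − 2^64 = -4442917951159375017.

-4442917951159375017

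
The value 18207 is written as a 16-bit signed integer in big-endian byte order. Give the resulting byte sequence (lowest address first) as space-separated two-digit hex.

47 1F

18207 in hexadecimal, padded to 16 bits, is 0x471F.
Split into bytes (most-significant first): 47 1F.
Big-endian: lowest address holds the most-significant byte.
So the memory order matches the most-significant-first order: 47 1F.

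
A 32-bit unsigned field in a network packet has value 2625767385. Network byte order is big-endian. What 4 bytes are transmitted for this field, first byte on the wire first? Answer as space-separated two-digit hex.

9C 82 07 D9

2625767385 in hexadecimal, padded to 32 bits, is 0x9C8207D9.
Split into bytes (most-significant first): 9C 82 07 D9.
Big-endian: lowest address holds the most-significant byte.
So the memory order matches the most-significant-first order: 9C 82 07 D9.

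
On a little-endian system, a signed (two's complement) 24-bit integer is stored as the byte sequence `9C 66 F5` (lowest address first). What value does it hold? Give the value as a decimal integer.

-694628

Little-endian stores the least-significant byte at the lowest address.
Reassemble most-significant byte first: F5 66 9C → 0xF5669C.
Top bit is set, so as a signed 24-bit value this is 0xF5669C − 2^24 = -694628.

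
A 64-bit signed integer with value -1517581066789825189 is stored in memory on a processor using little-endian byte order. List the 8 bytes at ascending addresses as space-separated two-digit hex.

5B 55 22 6C 0F 78 F0 EA

Two's complement of -1517581066789825189 in 64 bits: 1517581066789825189 = 0x150F87F093DDAAA5; invert → 0xEAF0780F6C22555A; add 1 → 0xEAF0780F6C22555B.
Split into bytes (most-significant first): EA F0 78 0F 6C 22 55 5B.
Little-endian: lowest address holds the least-significant byte.
So at ascending addresses the bytes are 5B 55 22 6C 0F 78 F0 EA.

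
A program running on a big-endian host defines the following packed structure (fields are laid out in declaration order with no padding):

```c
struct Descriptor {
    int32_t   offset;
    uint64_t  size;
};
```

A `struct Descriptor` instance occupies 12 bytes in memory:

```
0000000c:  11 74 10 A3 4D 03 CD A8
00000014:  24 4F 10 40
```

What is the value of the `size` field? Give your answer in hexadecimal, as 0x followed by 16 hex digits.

0x4D03CDA8244F1040

`size` follows `offset` (4 bytes), so it starts at byte offset 4 and occupies 8 bytes.
Bytes at offsets 4..11: 4D 03 CD A8 24 4F 10 40.
Big-endian: lowest address holds the most-significant byte.
The bytes are already most-significant first: 0x4D03CDA8244F1040.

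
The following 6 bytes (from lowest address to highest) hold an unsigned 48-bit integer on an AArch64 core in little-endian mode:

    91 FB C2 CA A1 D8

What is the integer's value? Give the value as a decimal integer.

238189403110289

Little-endian: lowest address holds the least-significant byte.
Reassemble most-significant byte first: D8 A1 CA C2 FB 91 → 0xD8A1CAC2FB91.
0xD8A1CAC2FB91 = 238189403110289.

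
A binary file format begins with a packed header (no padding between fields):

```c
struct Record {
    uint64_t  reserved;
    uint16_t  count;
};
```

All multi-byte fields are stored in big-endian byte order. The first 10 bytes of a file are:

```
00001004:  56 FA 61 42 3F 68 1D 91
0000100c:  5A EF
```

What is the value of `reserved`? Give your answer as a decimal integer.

6267428768598990225

`reserved` is the first field, at byte offset 0, occupying 8 bytes.
Bytes at offsets 0..7: 56 FA 61 42 3F 68 1D 91.
Big-endian stores the most-significant byte at the lowest address.
The bytes are already most-significant first: 0x56FA61423F681D91.
0x56FA61423F681D91 = 6267428768598990225.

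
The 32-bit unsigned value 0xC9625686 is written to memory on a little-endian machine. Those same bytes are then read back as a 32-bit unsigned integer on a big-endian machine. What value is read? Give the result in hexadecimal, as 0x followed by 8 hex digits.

0x865662C9

Stored little-endian, the bytes at ascending addresses are 86 56 62 C9.
Read back as big-endian, the last byte is least significant, giving 0x865662C9.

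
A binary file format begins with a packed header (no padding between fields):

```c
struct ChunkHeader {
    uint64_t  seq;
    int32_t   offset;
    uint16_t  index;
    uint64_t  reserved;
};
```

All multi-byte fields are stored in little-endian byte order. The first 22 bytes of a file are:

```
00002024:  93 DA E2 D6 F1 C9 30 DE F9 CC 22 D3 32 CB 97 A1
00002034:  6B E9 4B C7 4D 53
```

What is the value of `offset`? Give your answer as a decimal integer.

-752694023

`offset` follows `seq` (8 bytes), so it starts at byte offset 8 and occupies 4 bytes.
Bytes at offsets 8..11: F9 CC 22 D3.
In little-endian order the low byte comes first in memory.
Reassemble most-significant byte first: D3 22 CC F9 → 0xD322CCF9.
Top bit is set, so as a signed 32-bit value this is 0xD322CCF9 − 2^32 = -752694023.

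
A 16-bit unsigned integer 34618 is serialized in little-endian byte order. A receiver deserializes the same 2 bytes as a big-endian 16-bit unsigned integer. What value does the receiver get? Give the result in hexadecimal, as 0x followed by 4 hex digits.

0x3A87

34618 in 16-bit hexadecimal is 0x873A.
Stored little-endian, the bytes at ascending addresses are 3A 87.
Read back as big-endian, the last byte is least significant, giving 0x3A87.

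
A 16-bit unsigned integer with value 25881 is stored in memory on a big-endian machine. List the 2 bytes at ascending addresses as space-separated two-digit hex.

65 19

25881 in hexadecimal, padded to 16 bits, is 0x6519.
Split into bytes (most-significant first): 65 19.
Big-endian stores the most-significant byte at the lowest address.
So the memory order matches the most-significant-first order: 65 19.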